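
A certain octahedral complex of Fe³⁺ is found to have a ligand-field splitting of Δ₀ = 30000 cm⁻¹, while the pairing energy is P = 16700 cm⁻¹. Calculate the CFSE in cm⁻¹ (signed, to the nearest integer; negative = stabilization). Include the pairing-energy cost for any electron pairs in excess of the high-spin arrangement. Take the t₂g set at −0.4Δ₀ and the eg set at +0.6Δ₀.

Fe sits in group 8; removing 3 electrons leaves Fe³⁺ with 8 − 3 = 5 d electrons.
Δ₀ > P, so pairing is preferred: the ground state is low-spin.
That gives t₂g⁵ eg⁰.
Orbital CFSE = -2.0Δ₀ = -2.0 × 30000 = -60000 cm⁻¹.
Excess pairs vs high-spin: 2 − 0 = 2; pairing cost = +33400 cm⁻¹.
Net CFSE = -60000 + 33400 = -26600 cm⁻¹.

-26600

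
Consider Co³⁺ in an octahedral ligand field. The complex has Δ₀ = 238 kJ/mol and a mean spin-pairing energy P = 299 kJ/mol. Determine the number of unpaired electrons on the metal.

4

Co sits in group 9; removing 3 electrons leaves Co³⁺ with 9 − 3 = 6 d electrons.
Δ₀ < P, so pairing is avoided: the ground state is high-spin.
Filling d⁶ accordingly: t₂g⁴ eg².
Unpaired electrons: 4.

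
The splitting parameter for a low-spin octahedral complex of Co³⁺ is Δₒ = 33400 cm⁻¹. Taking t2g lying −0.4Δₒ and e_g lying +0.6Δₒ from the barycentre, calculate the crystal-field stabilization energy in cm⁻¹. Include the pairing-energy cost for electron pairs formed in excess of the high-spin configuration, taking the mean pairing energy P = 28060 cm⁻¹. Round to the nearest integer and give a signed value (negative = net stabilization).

Co is in group 9, so Co³⁺ is d⁶ (9 − 3 = 6).
The d⁶ electrons fill as t2g^6 e_g^0.
The orbital stabilization is -2.4Δₒ = -2.4 × 33400 = -80160 cm⁻¹.
Pairing penalty: 3 pairs vs 1 in the high-spin reference → 2 extra × P = 56120 cm⁻¹.
Overall CFSE = -80160 + 56120 = -24040 cm⁻¹.

-24040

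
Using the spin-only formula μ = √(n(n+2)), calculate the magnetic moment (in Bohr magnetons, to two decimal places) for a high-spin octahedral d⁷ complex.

3.87 Bohr magnetons

Configuration: t₂g⁵ eg² → 3 unpaired electrons.
μ(spin-only) = √[3(3+2)] = √15 ≈ 3.87 Bohr magnetons.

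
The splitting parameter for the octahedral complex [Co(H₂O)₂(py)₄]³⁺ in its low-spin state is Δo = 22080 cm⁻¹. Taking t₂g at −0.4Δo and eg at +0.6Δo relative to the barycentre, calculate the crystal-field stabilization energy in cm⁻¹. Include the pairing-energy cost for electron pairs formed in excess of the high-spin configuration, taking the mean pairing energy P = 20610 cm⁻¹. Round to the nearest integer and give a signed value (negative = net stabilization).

-11772

Ligand charges: 2×(+0) from H₂O and 4×(+0) from py sum to +0; with overall charge +3, Co is +3.
Group 9 minus oxidation state +3 gives a d⁶ configuration for Co³⁺.
The d⁶ electrons fill as t₂g⁶ eg⁰.
CFSE(orbital) = 6×(-0.4Δo) + 0×(0.6Δo) = -2.4Δo; with Δo = 22080 cm⁻¹ that is -52992 cm⁻¹.
Pairing penalty: 3 pairs vs 1 in the high-spin reference → 2 extra × P = 41220 cm⁻¹.
Overall CFSE = -52992 + 41220 = -11772 cm⁻¹.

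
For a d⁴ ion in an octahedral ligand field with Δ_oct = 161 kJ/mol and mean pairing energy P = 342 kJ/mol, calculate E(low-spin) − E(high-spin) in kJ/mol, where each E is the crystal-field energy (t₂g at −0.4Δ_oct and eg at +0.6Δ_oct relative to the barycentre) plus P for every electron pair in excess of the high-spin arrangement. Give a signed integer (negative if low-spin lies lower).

High-spin: t₂g³ eg¹, CFSE = -0.6Δ_oct = -97 kJ/mol.
Low-spin: t₂g⁴ eg⁰, orbital CFSE = -1.6Δ_oct = -258 kJ/mol; plus 1 excess pair × P = +342 kJ/mol; total 84 kJ/mol.
The difference is 84 − (-97) = 181 kJ/mol, so high-spin lies lower.

181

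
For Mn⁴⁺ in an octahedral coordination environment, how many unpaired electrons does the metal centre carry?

3

Mn sits in group 7; removing 4 electrons leaves Mn⁴⁺ with 7 − 4 = 3 d electrons.
Configuration: t2g^3 e_g^0, giving 3 unpaired electrons.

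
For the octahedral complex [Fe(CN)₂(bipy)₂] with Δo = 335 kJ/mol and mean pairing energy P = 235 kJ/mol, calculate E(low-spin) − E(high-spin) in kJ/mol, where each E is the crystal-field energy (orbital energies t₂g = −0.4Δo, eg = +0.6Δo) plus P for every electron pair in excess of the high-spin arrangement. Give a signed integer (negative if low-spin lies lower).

-200

Ligand charges: 2×(-1) from CN⁻ and 2×(+0) from bipy sum to -2; with overall charge +0, Fe is +2.
Fe²⁺: group 8, so d-count = 8 − 2 = 6.
High-spin d⁶ fills as t₂g⁴ eg² with CFSE 4(−0.4) + 2(+0.6) = -0.4Δo = -134 kJ/mol.
Low-spin t₂g⁶ eg⁰ gives -2.4Δo = -804 kJ/mol, but forming 2 extra pairs costs 2P = 470 kJ/mol, so E(LS) = -804 + 470 = -334 kJ/mol.
The difference is -334 − (-134) = -200 kJ/mol, so low-spin lies lower.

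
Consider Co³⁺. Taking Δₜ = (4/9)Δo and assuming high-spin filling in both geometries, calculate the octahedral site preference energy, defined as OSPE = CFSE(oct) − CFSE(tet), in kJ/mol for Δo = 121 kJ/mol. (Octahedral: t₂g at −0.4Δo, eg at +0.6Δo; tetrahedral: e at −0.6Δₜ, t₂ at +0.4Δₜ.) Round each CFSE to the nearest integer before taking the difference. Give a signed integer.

Co is in group 9, so Co³⁺ is d⁶ (9 − 3 = 6).
Octahedral (high-spin): t₂g⁴ eg², CFSE = 4(−0.4) + 2(+0.6) = -0.4Δo = -0.4 × 121 = -48 kJ/mol.
Tetrahedral: e³ t₂³, CFSE = 3(−0.6) + 3(+0.4) = -0.6Δₜ = -0.6 × (4/9) × 121 = -32 kJ/mol.
Subtracting, OSPE = -48 − (-32) = -16 kJ/mol.

-16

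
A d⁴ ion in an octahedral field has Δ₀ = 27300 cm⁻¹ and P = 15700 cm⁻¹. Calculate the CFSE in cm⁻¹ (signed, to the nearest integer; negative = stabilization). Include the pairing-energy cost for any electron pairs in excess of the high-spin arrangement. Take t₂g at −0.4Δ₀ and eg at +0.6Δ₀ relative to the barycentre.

Δ₀ > P, so pairing is preferred: the ground state is low-spin.
Filling d⁴ accordingly: t₂g⁴ eg⁰.
Orbital CFSE = -1.6Δ₀ = -1.6 × 27300 = -43680 cm⁻¹.
Excess pairs vs high-spin: 1 − 0 = 1; pairing cost = +15700 cm⁻¹.
Net CFSE = -43680 + 15700 = -27980 cm⁻¹.

-27980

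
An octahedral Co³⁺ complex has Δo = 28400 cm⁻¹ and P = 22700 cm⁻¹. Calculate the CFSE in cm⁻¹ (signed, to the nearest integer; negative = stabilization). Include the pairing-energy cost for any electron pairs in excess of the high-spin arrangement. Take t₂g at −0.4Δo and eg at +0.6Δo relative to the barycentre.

-22760

Co is in group 9, so Co³⁺ is d⁶ (9 − 3 = 6).
Δo > P, so pairing is preferred: the ground state is low-spin.
That gives t₂g⁶ eg⁰.
Orbital CFSE = -2.4Δo = -2.4 × 28400 = -68160 cm⁻¹.
Excess pairs vs high-spin: 3 − 1 = 2; pairing cost = +45400 cm⁻¹.
Net CFSE = -68160 + 45400 = -22760 cm⁻¹.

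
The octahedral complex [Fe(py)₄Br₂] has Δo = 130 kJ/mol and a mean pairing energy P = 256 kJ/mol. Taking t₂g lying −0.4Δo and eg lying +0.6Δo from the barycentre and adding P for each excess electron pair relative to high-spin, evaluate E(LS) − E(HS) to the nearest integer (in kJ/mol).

252

Ligand charges: 4×(+0) from py and 2×(-1) from Br⁻ sum to -2; with overall charge +0, Fe is +2.
Fe is in group 8, so Fe²⁺ is d⁶ (8 − 2 = 6).
In the high-spin limit (t₂g⁴ eg²) the orbital term is -0.4Δo = -52 kJ/mol, with no excess pairing.
For low-spin the configuration is t₂g⁶ eg⁰: orbital energy -2.4 × 130 = -312 kJ/mol, and 2 additional pairs relative to high-spin add 512 kJ/mol, giving 200 kJ/mol.
The difference is 200 − (-52) = 252 kJ/mol, so high-spin lies lower.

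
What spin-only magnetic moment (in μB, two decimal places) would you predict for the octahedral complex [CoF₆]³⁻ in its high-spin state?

4.90 μB

Each F⁻ contributes -1; 6 × (-1) = -6. With overall charge -3, Co is in the +3 oxidation state.
Co³⁺: group 9, so d-count = 9 − 3 = 6.
Configuration: t₂g⁴ eg² → 4 unpaired electrons.
μ(spin-only) = √[4(4+2)] = √24 ≈ 4.90 μB.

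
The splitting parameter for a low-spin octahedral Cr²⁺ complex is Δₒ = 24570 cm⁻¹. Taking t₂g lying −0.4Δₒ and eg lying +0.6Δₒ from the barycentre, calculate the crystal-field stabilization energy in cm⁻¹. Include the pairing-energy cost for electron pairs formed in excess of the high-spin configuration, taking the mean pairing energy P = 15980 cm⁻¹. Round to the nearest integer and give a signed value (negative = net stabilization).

Group 6 minus oxidation state +2 gives a d⁴ configuration for Cr²⁺.
The d⁴ electrons fill as t₂g⁴ eg⁰.
The orbital stabilization is -1.6Δₒ = -1.6 × 24570 = -39312 cm⁻¹.
Pairing penalty: 1 pair vs 0 in the high-spin reference → 1 extra × P = 15980 cm⁻¹.
Net CFSE = -39312 + 15980 = -23332 cm⁻¹.

-23332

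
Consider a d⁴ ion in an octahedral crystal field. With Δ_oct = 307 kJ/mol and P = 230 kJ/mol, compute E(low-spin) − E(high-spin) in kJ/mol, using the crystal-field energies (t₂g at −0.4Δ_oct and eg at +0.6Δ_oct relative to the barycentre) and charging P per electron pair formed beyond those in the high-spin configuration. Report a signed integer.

-77

High-spin: t₂g³ eg¹, CFSE = -0.6Δ_oct = -184 kJ/mol.
For low-spin the configuration is t₂g⁴ eg⁰: orbital energy -1.6 × 307 = -491 kJ/mol, and 1 additional pair relative to high-spin adds 230 kJ/mol, giving -261 kJ/mol.
Thus E(LS) − E(HS) = -77 kJ/mol.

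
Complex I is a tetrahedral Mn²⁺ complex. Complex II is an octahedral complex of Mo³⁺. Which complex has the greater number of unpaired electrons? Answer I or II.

I

I: Mn is in group 7, so Mn²⁺ is d⁵ (7 − 2 = 5); Tetrahedral fields are weak (Δₜ ≈ 4/9 Δₒ), so electrons fill high-spin; e² t₂³ → 5 unpaired.
II: Mo sits in group 6; removing 3 electrons leaves Mo³⁺ with 6 − 3 = 3 d electrons; t2g^3 e_g^0 → 3 unpaired.
So I has more unpaired electrons.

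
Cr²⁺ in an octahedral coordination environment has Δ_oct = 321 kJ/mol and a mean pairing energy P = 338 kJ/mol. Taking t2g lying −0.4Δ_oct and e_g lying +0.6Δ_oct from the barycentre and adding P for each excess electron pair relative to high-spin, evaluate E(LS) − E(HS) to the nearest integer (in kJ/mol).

17

Group 6 minus oxidation state +2 gives a d⁴ configuration for Cr²⁺.
In the high-spin limit (t2g^3 e_g^1) the orbital term is -0.6Δ_oct = -193 kJ/mol, with no excess pairing.
Low-spin t2g^4 e_g^0 gives -1.6Δ_oct = -514 kJ/mol, but forming 1 extra pair costs 1P = 338 kJ/mol, so E(LS) = -514 + 338 = -176 kJ/mol.
Thus E(LS) − E(HS) = 17 kJ/mol.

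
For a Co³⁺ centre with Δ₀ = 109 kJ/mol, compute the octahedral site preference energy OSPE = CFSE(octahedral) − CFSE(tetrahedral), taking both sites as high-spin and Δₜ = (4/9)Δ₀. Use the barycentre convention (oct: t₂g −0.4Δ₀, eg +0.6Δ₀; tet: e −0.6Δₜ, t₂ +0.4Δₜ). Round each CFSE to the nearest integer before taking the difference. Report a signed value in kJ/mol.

Co³⁺: group 9, so d-count = 9 − 3 = 6.
In an octahedral site d⁶ (HS) is t₂g⁴ eg², giving CFSE(oct) = -0.4Δ₀ = -44 kJ/mol.
In a tetrahedral site the filling is e³ t₂³: CFSE(tet) = -0.6Δₜ = -0.6 × (4/9)(109) = -29 kJ/mol.
OSPE = CFSE(oct) − CFSE(tet) = -44 − (-29) = -15 kJ/mol.

-15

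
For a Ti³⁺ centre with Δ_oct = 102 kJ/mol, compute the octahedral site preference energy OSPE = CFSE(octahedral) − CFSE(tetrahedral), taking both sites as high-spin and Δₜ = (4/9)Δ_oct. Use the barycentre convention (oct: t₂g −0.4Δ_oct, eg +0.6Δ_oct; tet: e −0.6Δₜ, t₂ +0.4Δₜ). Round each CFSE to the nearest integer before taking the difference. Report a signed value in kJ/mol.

-14

Ti sits in group 4; removing 3 electrons leaves Ti³⁺ with 4 − 3 = 1 d electrons.
Octahedral high-spin t2g^1 e_g^0: CFSE = -0.4 × 102 = -41 kJ/mol.
Tetrahedral e^1 t2^0 gives -0.6Δₜ = -0.6 × (4/9) × 102 = -27 kJ/mol.
Subtracting, OSPE = -41 − (-27) = -14 kJ/mol.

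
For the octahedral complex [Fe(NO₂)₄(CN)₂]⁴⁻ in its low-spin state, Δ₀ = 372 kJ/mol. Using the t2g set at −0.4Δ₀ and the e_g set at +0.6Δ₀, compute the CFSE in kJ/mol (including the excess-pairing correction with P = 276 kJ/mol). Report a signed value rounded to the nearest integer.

Ligand charges: 4×(-1) from NO₂⁻ and 2×(-1) from CN⁻ sum to -6; with overall charge -4, Fe is +2.
Fe²⁺: group 8, so d-count = 8 − 2 = 6.
The d⁶ electrons fill as t2g^6 e_g^0.
Orbital CFSE = 6(-0.4) + 0(0.6) = -2.4Δ₀ = -2.4 × 372 = -893 kJ/mol.
High-spin d⁶ would be t2g^4 e_g^2 with 1 pair; low-spin has 3, so 2 excess pairs cost +2P = +552 kJ/mol.
Net CFSE = -893 + 552 = -341 kJ/mol.

-341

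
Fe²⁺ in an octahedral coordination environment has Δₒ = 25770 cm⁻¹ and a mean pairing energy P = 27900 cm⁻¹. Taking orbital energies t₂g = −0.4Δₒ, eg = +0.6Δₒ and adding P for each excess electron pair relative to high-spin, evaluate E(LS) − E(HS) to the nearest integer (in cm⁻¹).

Fe is in group 8, so Fe²⁺ is d⁶ (8 − 2 = 6).
High-spin d⁶ fills as t₂g⁴ eg² with CFSE 4(−0.4) + 2(+0.6) = -0.4Δₒ = -10308 cm⁻¹.
For low-spin the configuration is t₂g⁶ eg⁰: orbital energy -2.4 × 25770 = -61848 cm⁻¹, and 2 additional pairs relative to high-spin add 55800 cm⁻¹, giving -6048 cm⁻¹.
Thus E(LS) − E(HS) = 4260 cm⁻¹.

4260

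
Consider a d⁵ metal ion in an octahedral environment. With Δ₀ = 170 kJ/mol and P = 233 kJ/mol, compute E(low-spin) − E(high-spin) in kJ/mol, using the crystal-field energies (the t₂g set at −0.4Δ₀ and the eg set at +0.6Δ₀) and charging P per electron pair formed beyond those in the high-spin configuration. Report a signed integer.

High-spin d⁵ fills as t₂g³ eg² with CFSE 3(−0.4) + 2(+0.6) = 0.0Δ₀ = 0 kJ/mol.
For low-spin the configuration is t₂g⁵ eg⁰: orbital energy -2.0 × 170 = -340 kJ/mol, and 2 additional pairs relative to high-spin add 466 kJ/mol, giving 126 kJ/mol.
E(LS) − E(HS) = 126 − (0) = 126 kJ/mol.

126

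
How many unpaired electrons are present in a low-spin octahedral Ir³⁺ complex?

Ir is in group 9, so Ir³⁺ is d⁶ (9 − 3 = 6).
Configuration: t2g^6 e_g^0, giving 0 unpaired electrons.

0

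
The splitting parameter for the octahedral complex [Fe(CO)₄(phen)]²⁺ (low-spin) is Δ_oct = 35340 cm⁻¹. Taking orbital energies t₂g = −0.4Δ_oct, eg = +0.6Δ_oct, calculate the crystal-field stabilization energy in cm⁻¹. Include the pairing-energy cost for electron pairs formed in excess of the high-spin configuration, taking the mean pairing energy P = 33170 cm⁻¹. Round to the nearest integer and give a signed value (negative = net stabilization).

-18476

Ligand charges: 4×(+0) from CO and 1×(+0) from phen sum to +0; with overall charge +2, Fe is +2.
Fe sits in group 8; removing 2 electrons leaves Fe²⁺ with 8 − 2 = 6 d electrons.
The d⁶ electrons fill as t₂g⁶ eg⁰.
Orbital CFSE = 6(-0.4) + 0(0.6) = -2.4Δ_oct = -2.4 × 35340 = -84816 cm⁻¹.
High-spin d⁶ would be t₂g⁴ eg² with 1 pair; low-spin has 3, so 2 excess pairs cost +2P = +66340 cm⁻¹.
Net CFSE = -84816 + 66340 = -18476 cm⁻¹.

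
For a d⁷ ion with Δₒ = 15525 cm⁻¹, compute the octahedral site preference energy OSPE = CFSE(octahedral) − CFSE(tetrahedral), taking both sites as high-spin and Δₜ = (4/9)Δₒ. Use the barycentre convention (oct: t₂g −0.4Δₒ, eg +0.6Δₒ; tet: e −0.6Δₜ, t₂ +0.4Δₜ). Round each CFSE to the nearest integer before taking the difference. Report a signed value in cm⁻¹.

-4140

Octahedral (high-spin): t₂g⁵ eg², CFSE = 5(−0.4) + 2(+0.6) = -0.8Δₒ = -0.8 × 15525 = -12420 cm⁻¹.
Tetrahedral: e⁴ t₂³, CFSE = 4(−0.6) + 3(+0.4) = -1.2Δₜ = -1.2 × (4/9) × 15525 = -8280 cm⁻¹.
OSPE = CFSE(oct) − CFSE(tet) = -12420 − (-8280) = -4140 cm⁻¹.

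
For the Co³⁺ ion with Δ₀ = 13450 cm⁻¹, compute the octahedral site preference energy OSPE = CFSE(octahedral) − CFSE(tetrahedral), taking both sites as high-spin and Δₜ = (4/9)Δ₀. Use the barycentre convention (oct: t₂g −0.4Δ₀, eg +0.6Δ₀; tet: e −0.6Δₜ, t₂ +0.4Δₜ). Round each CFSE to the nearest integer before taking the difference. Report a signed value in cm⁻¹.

Co³⁺: group 9, so d-count = 9 − 3 = 6.
In an octahedral site d⁶ (HS) is t₂g⁴ eg², giving CFSE(oct) = -0.4Δ₀ = -5380 cm⁻¹.
Tetrahedral e³ t₂³ gives -0.6Δₜ = -0.6 × (4/9) × 13450 = -3587 cm⁻¹.
OSPE = CFSE(oct) − CFSE(tet) = -5380 − (-3587) = -1793 cm⁻¹.

-1793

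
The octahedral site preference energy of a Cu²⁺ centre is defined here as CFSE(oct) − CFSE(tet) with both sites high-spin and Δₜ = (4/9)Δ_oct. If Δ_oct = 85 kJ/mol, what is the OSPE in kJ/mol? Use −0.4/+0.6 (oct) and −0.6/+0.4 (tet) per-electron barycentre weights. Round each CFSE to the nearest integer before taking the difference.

-36

Cu²⁺: group 11, so d-count = 11 − 2 = 9.
Octahedral (high-spin): t2g^6 e_g^3, CFSE = 6(−0.4) + 3(+0.6) = -0.6Δ_oct = -0.6 × 85 = -51 kJ/mol.
Tetrahedral e^4 t2^5 gives -0.4Δₜ = -0.4 × (4/9) × 85 = -15 kJ/mol.
Subtracting, OSPE = -51 − (-15) = -36 kJ/mol.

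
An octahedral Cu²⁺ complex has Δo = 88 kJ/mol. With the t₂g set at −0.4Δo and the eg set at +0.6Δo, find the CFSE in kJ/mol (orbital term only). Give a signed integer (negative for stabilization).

Cu²⁺: group 11, so d-count = 11 − 2 = 9.
For octahedral d⁹ the high- and low-spin configurations coincide.
The d⁹ electrons fill as t₂g⁶ eg³.
The orbital stabilization is -0.6Δo = -0.6 × 88 = -53 kJ/mol.

-53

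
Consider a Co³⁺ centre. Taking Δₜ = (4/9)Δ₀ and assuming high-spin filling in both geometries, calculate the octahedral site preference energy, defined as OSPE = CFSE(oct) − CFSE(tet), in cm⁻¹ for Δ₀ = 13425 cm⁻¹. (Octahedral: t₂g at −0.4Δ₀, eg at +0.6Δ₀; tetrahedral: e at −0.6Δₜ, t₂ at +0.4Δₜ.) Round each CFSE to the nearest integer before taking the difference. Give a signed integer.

-1790

Group 9 minus oxidation state +3 gives a d⁶ configuration for Co³⁺.
Octahedral high-spin t₂g⁴ eg²: CFSE = -0.4 × 13425 = -5370 cm⁻¹.
In a tetrahedral site the filling is e³ t₂³: CFSE(tet) = -0.6Δₜ = -0.6 × (4/9)(13425) = -3580 cm⁻¹.
Subtracting, OSPE = -5370 − (-3580) = -1790 cm⁻¹.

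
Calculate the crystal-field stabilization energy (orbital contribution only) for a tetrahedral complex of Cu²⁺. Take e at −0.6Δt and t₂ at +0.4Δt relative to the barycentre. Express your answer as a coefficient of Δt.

Cu sits in group 11; removing 2 electrons leaves Cu²⁺ with 11 − 2 = 9 d electrons.
With tetrahedral geometry the complex is necessarily high-spin.
Configuration: e⁴ t₂⁵.
CFSE = 4(-0.6Δt) + 5(0.4Δt) = -2.4Δt + 2.0Δt = -0.4Δt.

-0.4 Δt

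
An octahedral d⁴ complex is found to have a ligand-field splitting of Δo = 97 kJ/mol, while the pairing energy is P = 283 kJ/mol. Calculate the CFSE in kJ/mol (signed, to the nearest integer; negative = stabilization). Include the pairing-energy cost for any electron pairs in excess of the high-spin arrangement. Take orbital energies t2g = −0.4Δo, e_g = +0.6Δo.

Here Δo < P (97 < 283), so the high-spin state is favoured.
That gives t2g^3 e_g^1.
Orbital CFSE = -0.6Δo = -0.6 × 97 = -58 kJ/mol.
High-spin has no excess pairs, so no pairing correction applies.

-58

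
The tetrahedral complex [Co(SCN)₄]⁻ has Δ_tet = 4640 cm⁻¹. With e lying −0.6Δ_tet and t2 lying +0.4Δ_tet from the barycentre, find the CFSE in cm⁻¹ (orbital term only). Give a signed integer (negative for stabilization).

Each SCN⁻ contributes -1; 4 × (-1) = -4. With overall charge -1, Co is in the +3 oxidation state.
Co sits in group 9; removing 3 electrons leaves Co³⁺ with 9 − 3 = 6 d electrons.
Tetrahedral fields are weak (Δₜ ≈ 4/9 Δₒ), so electrons fill high-spin.
Electron filling gives e^3 t2^3.
The orbital stabilization is -0.6Δ_tet = -0.6 × 4640 = -2784 cm⁻¹.

-2784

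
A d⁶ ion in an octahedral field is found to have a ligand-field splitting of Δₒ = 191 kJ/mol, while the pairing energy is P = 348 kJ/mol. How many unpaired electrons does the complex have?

With Δₒ < P the complex is high-spin.
Configuration: t2g^4 e_g^2.
Unpaired electrons: 4.

4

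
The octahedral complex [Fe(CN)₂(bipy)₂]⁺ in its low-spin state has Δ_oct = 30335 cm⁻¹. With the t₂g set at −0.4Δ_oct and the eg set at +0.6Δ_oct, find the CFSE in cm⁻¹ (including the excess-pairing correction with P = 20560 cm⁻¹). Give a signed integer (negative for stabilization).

Ligand charges: 2×(-1) from CN⁻ and 2×(+0) from bipy sum to -2; with overall charge +1, Fe is +3.
Group 8 minus oxidation state +3 gives a d⁵ configuration for Fe³⁺.
Configuration: t₂g⁵ eg⁰.
Orbital CFSE = 5(-0.4) + 0(0.6) = -2.0Δ_oct = -2.0 × 30335 = -60670 cm⁻¹.
Relative to high-spin t₂g³ eg² (0 paired), the low-spin configuration has 2 additional pairs, contributing +2 × 20560 = +41120 cm⁻¹.
Overall CFSE = -60670 + 41120 = -19550 cm⁻¹.

-19550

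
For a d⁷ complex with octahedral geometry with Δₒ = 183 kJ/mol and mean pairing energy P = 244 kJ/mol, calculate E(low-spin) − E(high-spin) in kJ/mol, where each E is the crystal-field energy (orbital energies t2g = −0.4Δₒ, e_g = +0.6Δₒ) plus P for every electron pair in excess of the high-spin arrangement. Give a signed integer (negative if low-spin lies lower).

In the high-spin limit (t2g^5 e_g^2) the orbital term is -0.8Δₒ = -146 kJ/mol, with no excess pairing.
Low-spin: t2g^6 e_g^1, orbital CFSE = -1.8Δₒ = -329 kJ/mol; plus 1 excess pair × P = +244 kJ/mol; total -85 kJ/mol.
The difference is -85 − (-146) = 61 kJ/mol, so high-spin lies lower.

61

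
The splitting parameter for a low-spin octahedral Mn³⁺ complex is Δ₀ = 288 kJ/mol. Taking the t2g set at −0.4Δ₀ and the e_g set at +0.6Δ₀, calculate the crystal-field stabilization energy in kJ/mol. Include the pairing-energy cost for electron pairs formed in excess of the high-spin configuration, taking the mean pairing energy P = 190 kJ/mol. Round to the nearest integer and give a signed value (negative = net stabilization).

Group 7 minus oxidation state +3 gives a d⁴ configuration for Mn³⁺.
The d⁴ electrons fill as t2g^4 e_g^0.
Orbital CFSE = 4(-0.4) + 0(0.6) = -1.6Δ₀ = -1.6 × 288 = -461 kJ/mol.
Pairing penalty: 1 pair vs 0 in the high-spin reference → 1 extra × P = 190 kJ/mol.
Combining: -461 + 190 = -271 kJ/mol.

-271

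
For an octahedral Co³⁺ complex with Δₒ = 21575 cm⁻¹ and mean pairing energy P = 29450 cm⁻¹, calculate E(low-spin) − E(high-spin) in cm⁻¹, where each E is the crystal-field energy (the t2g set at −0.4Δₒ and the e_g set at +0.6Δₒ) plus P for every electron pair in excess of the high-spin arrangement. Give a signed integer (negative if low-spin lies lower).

Group 9 minus oxidation state +3 gives a d⁶ configuration for Co³⁺.
In the high-spin limit (t2g^4 e_g^2) the orbital term is -0.4Δₒ = -8630 cm⁻¹, with no excess pairing.
Low-spin t2g^6 e_g^0 gives -2.4Δₒ = -51780 cm⁻¹, but forming 2 extra pairs costs 2P = 58900 cm⁻¹, so E(LS) = -51780 + 58900 = 7120 cm⁻¹.
Thus E(LS) − E(HS) = 15750 cm⁻¹.

15750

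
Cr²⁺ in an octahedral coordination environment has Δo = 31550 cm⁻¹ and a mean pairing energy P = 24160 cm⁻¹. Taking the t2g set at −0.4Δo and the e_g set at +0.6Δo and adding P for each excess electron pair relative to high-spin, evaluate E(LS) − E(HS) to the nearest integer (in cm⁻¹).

Cr is in group 6, so Cr²⁺ is d⁴ (6 − 2 = 4).
In the high-spin limit (t2g^3 e_g^1) the orbital term is -0.6Δo = -18930 cm⁻¹, with no excess pairing.
Low-spin: t2g^4 e_g^0, orbital CFSE = -1.6Δo = -50480 cm⁻¹; plus 1 excess pair × P = +24160 cm⁻¹; total -26320 cm⁻¹.
Thus E(LS) − E(HS) = -7390 cm⁻¹.

-7390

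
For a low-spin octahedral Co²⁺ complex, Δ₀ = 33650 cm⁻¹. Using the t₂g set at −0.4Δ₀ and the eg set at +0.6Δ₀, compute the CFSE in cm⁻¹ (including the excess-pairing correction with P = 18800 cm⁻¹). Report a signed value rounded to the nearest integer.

-41770

Co sits in group 9; removing 2 electrons leaves Co²⁺ with 9 − 2 = 7 d electrons.
Configuration: t₂g⁶ eg¹.
The orbital stabilization is -1.8Δ₀ = -1.8 × 33650 = -60570 cm⁻¹.
Relative to high-spin t₂g⁵ eg² (2 paired), the low-spin configuration has 1 additional pair, contributing +1 × 18800 = +18800 cm⁻¹.
Net CFSE = -60570 + 18800 = -41770 cm⁻¹.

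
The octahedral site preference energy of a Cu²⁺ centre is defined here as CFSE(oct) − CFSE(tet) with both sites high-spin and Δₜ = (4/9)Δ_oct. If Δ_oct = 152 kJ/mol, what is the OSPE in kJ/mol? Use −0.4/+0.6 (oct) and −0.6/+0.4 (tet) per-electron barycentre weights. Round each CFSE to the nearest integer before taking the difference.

-64

Group 11 minus oxidation state +2 gives a d⁹ configuration for Cu²⁺.
Octahedral (high-spin): t₂g⁶ eg³, CFSE = 6(−0.4) + 3(+0.6) = -0.6Δ_oct = -0.6 × 152 = -91 kJ/mol.
Tetrahedral: e⁴ t₂⁵, CFSE = 4(−0.6) + 5(+0.4) = -0.4Δₜ = -0.4 × (4/9) × 152 = -27 kJ/mol.
OSPE = CFSE(oct) − CFSE(tet) = -91 − (-27) = -64 kJ/mol.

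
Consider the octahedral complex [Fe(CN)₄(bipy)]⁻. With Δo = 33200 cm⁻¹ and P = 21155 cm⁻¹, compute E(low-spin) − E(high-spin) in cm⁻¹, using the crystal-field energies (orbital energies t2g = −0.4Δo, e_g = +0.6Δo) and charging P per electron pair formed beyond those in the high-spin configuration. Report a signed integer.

-24090

Ligand charges: 4×(-1) from CN⁻ and 1×(+0) from bipy sum to -4; with overall charge -1, Fe is +3.
Fe is in group 8, so Fe³⁺ is d⁵ (8 − 3 = 5).
In the high-spin limit (t2g^3 e_g^2) the orbital term is 0.0Δo = 0 cm⁻¹, with no excess pairing.
Low-spin: t2g^5 e_g^0, orbital CFSE = -2.0Δo = -66400 cm⁻¹; plus 2 excess pairs × P = +42310 cm⁻¹; total -24090 cm⁻¹.
Thus E(LS) − E(HS) = -24090 cm⁻¹.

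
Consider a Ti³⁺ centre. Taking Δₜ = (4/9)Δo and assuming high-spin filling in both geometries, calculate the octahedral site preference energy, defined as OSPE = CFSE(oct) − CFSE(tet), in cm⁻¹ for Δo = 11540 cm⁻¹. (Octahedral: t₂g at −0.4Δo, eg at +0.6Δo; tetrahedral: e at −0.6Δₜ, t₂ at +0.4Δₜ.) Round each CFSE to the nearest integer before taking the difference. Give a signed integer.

Ti³⁺: group 4, so d-count = 4 − 3 = 1.
In an octahedral site d¹ (HS) is t2g^1 e_g^0, giving CFSE(oct) = -0.4Δo = -4616 cm⁻¹.
Tetrahedral: e^1 t2^0, CFSE = 1(−0.6) + 0(+0.4) = -0.6Δₜ = -0.6 × (4/9) × 11540 = -3077 cm⁻¹.
OSPE = CFSE(oct) − CFSE(tet) = -4616 − (-3077) = -1539 cm⁻¹.

-1539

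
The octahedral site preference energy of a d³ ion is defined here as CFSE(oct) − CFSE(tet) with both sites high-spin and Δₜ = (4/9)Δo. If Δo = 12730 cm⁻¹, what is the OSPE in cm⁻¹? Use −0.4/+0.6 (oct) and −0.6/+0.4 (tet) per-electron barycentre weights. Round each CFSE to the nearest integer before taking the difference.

Octahedral high-spin t₂g³ eg⁰: CFSE = -1.2 × 12730 = -15276 cm⁻¹.
In a tetrahedral site the filling is e² t₂¹: CFSE(tet) = -0.8Δₜ = -0.8 × (4/9)(12730) = -4526 cm⁻¹.
OSPE = CFSE(oct) − CFSE(tet) = -15276 − (-4526) = -10750 cm⁻¹.

-10750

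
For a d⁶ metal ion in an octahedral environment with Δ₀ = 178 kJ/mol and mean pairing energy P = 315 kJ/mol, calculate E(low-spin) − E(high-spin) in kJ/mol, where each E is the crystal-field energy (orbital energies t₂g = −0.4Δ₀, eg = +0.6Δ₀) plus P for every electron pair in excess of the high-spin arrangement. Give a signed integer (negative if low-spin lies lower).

High-spin: t₂g⁴ eg², CFSE = -0.4Δ₀ = -71 kJ/mol.
Low-spin t₂g⁶ eg⁰ gives -2.4Δ₀ = -427 kJ/mol, but forming 2 extra pairs costs 2P = 630 kJ/mol, so E(LS) = -427 + 630 = 203 kJ/mol.
The difference is 203 − (-71) = 274 kJ/mol, so high-spin lies lower.

274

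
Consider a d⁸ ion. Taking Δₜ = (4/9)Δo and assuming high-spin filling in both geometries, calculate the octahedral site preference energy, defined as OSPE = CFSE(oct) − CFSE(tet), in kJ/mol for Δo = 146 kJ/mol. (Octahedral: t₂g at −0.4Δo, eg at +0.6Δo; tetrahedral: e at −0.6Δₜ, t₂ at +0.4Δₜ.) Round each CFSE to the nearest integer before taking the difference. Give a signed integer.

In an octahedral site d⁸ (HS) is t₂g⁶ eg², giving CFSE(oct) = -1.2Δo = -175 kJ/mol.
Tetrahedral e⁴ t₂⁴ gives -0.8Δₜ = -0.8 × (4/9) × 146 = -52 kJ/mol.
Subtracting, OSPE = -175 − (-52) = -123 kJ/mol.

-123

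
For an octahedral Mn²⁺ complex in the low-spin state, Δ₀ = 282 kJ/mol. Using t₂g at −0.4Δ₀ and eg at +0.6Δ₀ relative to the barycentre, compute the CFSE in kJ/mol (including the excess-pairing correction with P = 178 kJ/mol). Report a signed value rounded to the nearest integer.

Mn²⁺: group 7, so d-count = 7 − 2 = 5.
Electron filling gives t₂g⁵ eg⁰.
CFSE(orbital) = 5×(-0.4Δ₀) + 0×(0.6Δ₀) = -2.0Δ₀; with Δ₀ = 282 kJ/mol that is -564 kJ/mol.
Pairing penalty: 2 pairs vs 0 in the high-spin reference → 2 extra × P = 356 kJ/mol.
Combining: -564 + 356 = -208 kJ/mol.

-208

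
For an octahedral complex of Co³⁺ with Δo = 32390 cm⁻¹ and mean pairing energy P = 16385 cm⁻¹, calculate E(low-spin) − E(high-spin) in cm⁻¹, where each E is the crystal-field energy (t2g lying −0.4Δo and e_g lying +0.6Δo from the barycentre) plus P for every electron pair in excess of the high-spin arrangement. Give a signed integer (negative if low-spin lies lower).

-32010

Co is in group 9, so Co³⁺ is d⁶ (9 − 3 = 6).
In the high-spin limit (t2g^4 e_g^2) the orbital term is -0.4Δo = -12956 cm⁻¹, with no excess pairing.
Low-spin t2g^6 e_g^0 gives -2.4Δo = -77736 cm⁻¹, but forming 2 extra pairs costs 2P = 32770 cm⁻¹, so E(LS) = -77736 + 32770 = -44966 cm⁻¹.
The difference is -44966 − (-12956) = -32010 cm⁻¹, so low-spin lies lower.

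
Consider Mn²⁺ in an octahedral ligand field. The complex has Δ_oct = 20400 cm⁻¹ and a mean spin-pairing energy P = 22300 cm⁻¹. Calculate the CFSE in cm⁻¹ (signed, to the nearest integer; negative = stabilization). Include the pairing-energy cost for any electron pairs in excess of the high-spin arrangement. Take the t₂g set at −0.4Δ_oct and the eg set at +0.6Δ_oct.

Mn is in group 7, so Mn²⁺ is d⁵ (7 − 2 = 5).
Δ_oct < P, so pairing is avoided: the ground state is high-spin.
That gives t₂g³ eg².
Orbital CFSE = 0.0Δ_oct = 0.0 × 20400 = 0 cm⁻¹.
High-spin has no excess pairs, so no pairing correction applies.

0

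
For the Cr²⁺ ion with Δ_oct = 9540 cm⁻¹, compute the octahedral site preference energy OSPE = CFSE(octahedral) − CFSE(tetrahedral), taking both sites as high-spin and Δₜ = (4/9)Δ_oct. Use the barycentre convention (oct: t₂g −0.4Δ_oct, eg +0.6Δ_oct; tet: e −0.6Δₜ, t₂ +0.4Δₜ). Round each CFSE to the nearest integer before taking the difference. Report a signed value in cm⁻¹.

-4028

Cr sits in group 6; removing 2 electrons leaves Cr²⁺ with 6 − 2 = 4 d electrons.
Octahedral (high-spin): t₂g³ eg¹, CFSE = 3(−0.4) + 1(+0.6) = -0.6Δ_oct = -0.6 × 9540 = -5724 cm⁻¹.
In a tetrahedral site the filling is e² t₂²: CFSE(tet) = -0.4Δₜ = -0.4 × (4/9)(9540) = -1696 cm⁻¹.
Subtracting, OSPE = -5724 − (-1696) = -4028 cm⁻¹.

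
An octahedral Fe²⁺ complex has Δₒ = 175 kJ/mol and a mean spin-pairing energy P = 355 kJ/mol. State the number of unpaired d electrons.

Group 8 minus oxidation state +2 gives a d⁶ configuration for Fe²⁺.
Δₒ < P, so pairing is avoided: the ground state is high-spin.
That gives t2g^4 e_g^2.
Unpaired electrons: 4.

4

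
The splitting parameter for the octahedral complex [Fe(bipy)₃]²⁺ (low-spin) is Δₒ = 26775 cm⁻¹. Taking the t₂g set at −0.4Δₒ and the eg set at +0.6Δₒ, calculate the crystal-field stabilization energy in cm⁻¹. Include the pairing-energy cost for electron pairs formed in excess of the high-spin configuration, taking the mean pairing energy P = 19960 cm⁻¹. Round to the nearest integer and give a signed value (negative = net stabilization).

bipy is neutral, so the +2 overall charge sits on Fe: oxidation state +2.
Fe is in group 8, so Fe²⁺ is d⁶ (8 − 2 = 6).
The d⁶ electrons fill as t₂g⁶ eg⁰.
The orbital stabilization is -2.4Δₒ = -2.4 × 26775 = -64260 cm⁻¹.
High-spin d⁶ would be t₂g⁴ eg² with 1 pair; low-spin has 3, so 2 excess pairs cost +2P = +39920 cm⁻¹.
Overall CFSE = -64260 + 39920 = -24340 cm⁻¹.

-24340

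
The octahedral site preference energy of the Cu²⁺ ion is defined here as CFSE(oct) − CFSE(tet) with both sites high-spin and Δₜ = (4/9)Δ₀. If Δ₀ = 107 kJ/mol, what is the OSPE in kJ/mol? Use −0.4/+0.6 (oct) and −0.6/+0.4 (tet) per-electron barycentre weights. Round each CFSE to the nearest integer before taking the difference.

Cu is in group 11, so Cu²⁺ is d⁹ (11 − 2 = 9).
Octahedral (high-spin): t₂g⁶ eg³, CFSE = 6(−0.4) + 3(+0.6) = -0.6Δ₀ = -0.6 × 107 = -64 kJ/mol.
Tetrahedral e⁴ t₂⁵ gives -0.4Δₜ = -0.4 × (4/9) × 107 = -19 kJ/mol.
OSPE = -64 − (-19) = -45 kJ/mol.

-45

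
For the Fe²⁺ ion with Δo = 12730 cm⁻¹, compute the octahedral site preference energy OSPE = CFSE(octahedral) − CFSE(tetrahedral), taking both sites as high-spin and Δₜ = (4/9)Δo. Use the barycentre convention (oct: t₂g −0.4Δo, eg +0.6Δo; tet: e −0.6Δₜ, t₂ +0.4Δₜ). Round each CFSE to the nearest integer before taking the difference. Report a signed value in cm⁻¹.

-1697

Group 8 minus oxidation state +2 gives a d⁶ configuration for Fe²⁺.
Octahedral (high-spin): t2g^4 e_g^2, CFSE = 4(−0.4) + 2(+0.6) = -0.4Δo = -0.4 × 12730 = -5092 cm⁻¹.
In a tetrahedral site the filling is e^3 t2^3: CFSE(tet) = -0.6Δₜ = -0.6 × (4/9)(12730) = -3395 cm⁻¹.
Subtracting, OSPE = -5092 − (-3395) = -1697 cm⁻¹.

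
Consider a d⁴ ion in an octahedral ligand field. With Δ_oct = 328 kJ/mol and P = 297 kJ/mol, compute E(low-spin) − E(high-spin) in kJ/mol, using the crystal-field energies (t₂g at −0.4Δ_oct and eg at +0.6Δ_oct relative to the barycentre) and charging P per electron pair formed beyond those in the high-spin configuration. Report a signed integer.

High-spin: t₂g³ eg¹, CFSE = -0.6Δ_oct = -197 kJ/mol.
Low-spin: t₂g⁴ eg⁰, orbital CFSE = -1.6Δ_oct = -525 kJ/mol; plus 1 excess pair × P = +297 kJ/mol; total -228 kJ/mol.
E(LS) − E(HS) = -228 − (-197) = -31 kJ/mol.

-31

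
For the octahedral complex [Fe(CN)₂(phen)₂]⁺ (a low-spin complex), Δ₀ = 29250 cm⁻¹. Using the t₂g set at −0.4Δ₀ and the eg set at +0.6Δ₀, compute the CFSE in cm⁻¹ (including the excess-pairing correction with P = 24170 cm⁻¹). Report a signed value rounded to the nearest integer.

Ligand charges: 2×(-1) from CN⁻ and 2×(+0) from phen sum to -2; with overall charge +1, Fe is +3.
Fe³⁺: group 8, so d-count = 8 − 3 = 5.
Configuration: t₂g⁵ eg⁰.
Orbital CFSE = 5(-0.4) + 0(0.6) = -2.0Δ₀ = -2.0 × 29250 = -58500 cm⁻¹.
High-spin d⁵ would be t₂g³ eg² with 0 pairs; low-spin has 2, so 2 excess pairs cost +2P = +48340 cm⁻¹.
Combining: -58500 + 48340 = -10160 cm⁻¹.

-10160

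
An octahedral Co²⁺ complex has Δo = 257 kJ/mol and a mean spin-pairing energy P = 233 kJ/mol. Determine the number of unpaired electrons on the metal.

1

Co sits in group 9; removing 2 electrons leaves Co²⁺ with 9 − 2 = 7 d electrons.
Since Δo = 257 kJ/mol > P = 233 kJ/mol, the complex adopts the low-spin configuration.
Configuration: t2g^6 e_g^1.
Unpaired electrons: 1.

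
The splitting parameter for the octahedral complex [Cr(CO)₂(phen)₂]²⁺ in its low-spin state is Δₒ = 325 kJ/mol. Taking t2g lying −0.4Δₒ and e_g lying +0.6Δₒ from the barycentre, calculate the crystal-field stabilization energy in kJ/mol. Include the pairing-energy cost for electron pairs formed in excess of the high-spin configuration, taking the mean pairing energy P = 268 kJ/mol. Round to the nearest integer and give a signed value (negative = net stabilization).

Ligand charges: 2×(+0) from CO and 2×(+0) from phen sum to +0; with overall charge +2, Cr is +2.
Cr²⁺: group 6, so d-count = 6 − 2 = 4.
Configuration: t2g^4 e_g^0.
Orbital CFSE = 4(-0.4) + 0(0.6) = -1.6Δₒ = -1.6 × 325 = -520 kJ/mol.
High-spin d⁴ would be t2g^3 e_g^1 with 0 pairs; low-spin has 1, so 1 excess pair costs +1P = +268 kJ/mol.
Overall CFSE = -520 + 268 = -252 kJ/mol.

-252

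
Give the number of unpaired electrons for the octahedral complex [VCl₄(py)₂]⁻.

Ligand charges: 4×(-1) from Cl⁻ and 2×(+0) from py sum to -4; with overall charge -1, V is +3.
V³⁺: group 5, so d-count = 5 − 3 = 2.
Configuration: t₂g² eg⁰, giving 2 unpaired electrons.

2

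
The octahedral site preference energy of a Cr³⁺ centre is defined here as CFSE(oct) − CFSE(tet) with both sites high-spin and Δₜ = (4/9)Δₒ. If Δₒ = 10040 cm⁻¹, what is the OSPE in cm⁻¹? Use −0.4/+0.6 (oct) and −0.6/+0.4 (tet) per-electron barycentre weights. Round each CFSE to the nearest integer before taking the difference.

-8478

Cr³⁺: group 6, so d-count = 6 − 3 = 3.
Octahedral high-spin t₂g³ eg⁰: CFSE = -1.2 × 10040 = -12048 cm⁻¹.
Tetrahedral e² t₂¹ gives -0.8Δₜ = -0.8 × (4/9) × 10040 = -3570 cm⁻¹.
OSPE = -12048 − (-3570) = -8478 cm⁻¹.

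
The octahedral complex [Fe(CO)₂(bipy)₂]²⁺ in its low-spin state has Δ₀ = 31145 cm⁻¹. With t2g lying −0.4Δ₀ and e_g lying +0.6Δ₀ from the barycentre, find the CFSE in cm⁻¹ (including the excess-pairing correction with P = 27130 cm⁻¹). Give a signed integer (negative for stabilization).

-20488

Ligand charges: 2×(+0) from CO and 2×(+0) from bipy sum to +0; with overall charge +2, Fe is +2.
Fe²⁺: group 8, so d-count = 8 − 2 = 6.
Electron filling gives t2g^6 e_g^0.
The orbital stabilization is -2.4Δ₀ = -2.4 × 31145 = -74748 cm⁻¹.
Pairing penalty: 3 pairs vs 1 in the high-spin reference → 2 extra × P = 54260 cm⁻¹.
Net CFSE = -74748 + 54260 = -20488 cm⁻¹.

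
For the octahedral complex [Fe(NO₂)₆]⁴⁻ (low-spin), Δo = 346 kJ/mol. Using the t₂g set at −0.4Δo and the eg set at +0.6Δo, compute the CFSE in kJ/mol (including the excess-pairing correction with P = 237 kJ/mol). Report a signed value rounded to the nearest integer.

Each NO₂⁻ contributes -1; 6 × (-1) = -6. With overall charge -4, Fe is in the +2 oxidation state.
Fe sits in group 8; removing 2 electrons leaves Fe²⁺ with 8 − 2 = 6 d electrons.
Configuration: t₂g⁶ eg⁰.
CFSE(orbital) = 6×(-0.4Δo) + 0×(0.6Δo) = -2.4Δo; with Δo = 346 kJ/mol that is -830 kJ/mol.
Relative to high-spin t₂g⁴ eg² (1 paired), the low-spin configuration has 2 additional pairs, contributing +2 × 237 = +474 kJ/mol.
Overall CFSE = -830 + 474 = -356 kJ/mol.

-356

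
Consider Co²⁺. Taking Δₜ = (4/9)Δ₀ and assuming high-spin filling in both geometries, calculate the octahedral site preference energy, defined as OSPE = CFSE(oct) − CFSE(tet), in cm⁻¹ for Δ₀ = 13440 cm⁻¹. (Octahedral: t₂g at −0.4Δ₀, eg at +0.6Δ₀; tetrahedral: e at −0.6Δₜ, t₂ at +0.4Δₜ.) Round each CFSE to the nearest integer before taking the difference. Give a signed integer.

Group 9 minus oxidation state +2 gives a d⁷ configuration for Co²⁺.
In an octahedral site d⁷ (HS) is t2g^5 e_g^2, giving CFSE(oct) = -0.8Δ₀ = -10752 cm⁻¹.
Tetrahedral: e^4 t2^3, CFSE = 4(−0.6) + 3(+0.4) = -1.2Δₜ = -1.2 × (4/9) × 13440 = -7168 cm⁻¹.
OSPE = CFSE(oct) − CFSE(tet) = -10752 − (-7168) = -3584 cm⁻¹.

-3584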